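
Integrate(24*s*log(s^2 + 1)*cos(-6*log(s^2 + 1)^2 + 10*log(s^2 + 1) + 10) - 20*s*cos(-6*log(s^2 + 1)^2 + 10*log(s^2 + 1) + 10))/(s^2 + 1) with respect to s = -sin(-6*log(s^2 + 1)^2 + 10*log(s^2 + 1) + 10) + C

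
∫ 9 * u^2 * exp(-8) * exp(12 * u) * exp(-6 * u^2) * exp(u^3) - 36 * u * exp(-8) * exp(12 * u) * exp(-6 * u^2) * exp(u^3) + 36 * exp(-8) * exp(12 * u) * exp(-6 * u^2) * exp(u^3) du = 3*exp((u - 2)^3) + C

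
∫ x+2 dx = x^2/2 + 2*x + C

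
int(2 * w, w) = w^2 + C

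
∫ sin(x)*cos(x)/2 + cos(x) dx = (sin(x) + 2)^2/4 + C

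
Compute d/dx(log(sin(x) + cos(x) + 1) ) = (-sin(x) + cos(x))/(sin(x) + cos(x) + 1)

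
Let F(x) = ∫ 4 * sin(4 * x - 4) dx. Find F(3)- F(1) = 1 - cos(8)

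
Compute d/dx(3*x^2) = 6*x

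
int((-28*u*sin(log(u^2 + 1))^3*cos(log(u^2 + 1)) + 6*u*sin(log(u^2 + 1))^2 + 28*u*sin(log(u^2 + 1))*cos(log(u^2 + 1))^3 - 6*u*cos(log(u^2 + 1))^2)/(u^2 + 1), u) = -3*sin(2*log(u^2 + 1))/2 - 7*cos(4*log(u^2 + 1))/8 + C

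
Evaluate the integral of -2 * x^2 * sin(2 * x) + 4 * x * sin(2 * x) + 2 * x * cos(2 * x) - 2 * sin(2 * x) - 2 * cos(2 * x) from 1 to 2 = cos(4)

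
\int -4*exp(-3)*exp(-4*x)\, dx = exp(-4*x - 3) + C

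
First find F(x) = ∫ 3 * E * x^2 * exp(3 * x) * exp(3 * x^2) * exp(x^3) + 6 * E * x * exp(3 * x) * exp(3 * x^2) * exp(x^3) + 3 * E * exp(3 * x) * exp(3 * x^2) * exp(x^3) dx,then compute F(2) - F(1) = -exp(8) + exp(27)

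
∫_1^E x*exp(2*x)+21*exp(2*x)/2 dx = -11*exp(2)/2 + (E/2 + 5)*exp(2*E)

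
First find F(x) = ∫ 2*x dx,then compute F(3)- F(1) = 8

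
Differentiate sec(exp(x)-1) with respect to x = exp(x)*tan(exp(x) - 1)*sec(exp(x) - 1)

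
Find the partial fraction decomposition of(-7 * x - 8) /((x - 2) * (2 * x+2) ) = 1/(6*(x + 1)) - 11/(3*(x - 2))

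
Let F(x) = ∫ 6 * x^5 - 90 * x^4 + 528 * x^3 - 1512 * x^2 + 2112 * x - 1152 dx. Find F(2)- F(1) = -27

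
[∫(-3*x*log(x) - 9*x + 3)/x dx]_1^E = 9 - 9*E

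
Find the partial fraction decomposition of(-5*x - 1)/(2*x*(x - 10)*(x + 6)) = 29/(192*(x + 6)) - 51/(320*(x - 10)) + 1/(120*x)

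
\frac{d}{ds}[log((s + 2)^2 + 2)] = (2*s + 4)/(s^2 + 4*s + 6)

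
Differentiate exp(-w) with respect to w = -exp(-w)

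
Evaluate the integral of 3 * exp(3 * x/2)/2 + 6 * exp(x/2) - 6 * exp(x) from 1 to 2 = -(-2 + exp(1/2))^3 + (-2 + E)^3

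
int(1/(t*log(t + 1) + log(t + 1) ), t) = log(3*log(t + 1)) + C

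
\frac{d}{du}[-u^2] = -2*u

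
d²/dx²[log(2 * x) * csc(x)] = (-x^2*log(x) + 2*x^2*log(x)/sin(x)^2 - x^2*log(2) + 2*x^2*log(2)/sin(x)^2 - 2*x*cos(x)/sin(x) - 1)/(x^2*sin(x))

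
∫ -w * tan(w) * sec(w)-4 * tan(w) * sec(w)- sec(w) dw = (-w - 4)*sec(w) + C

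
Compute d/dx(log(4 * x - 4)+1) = 1/(x - 1)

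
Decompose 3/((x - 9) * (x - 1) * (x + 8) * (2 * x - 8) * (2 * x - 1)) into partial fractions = -24/(2023*(2*x - 1)) + 1/(20808*(x + 8)) + 1/(144*(x - 1)) - 1/(840*(x - 4)) + 3/(23120*(x - 9))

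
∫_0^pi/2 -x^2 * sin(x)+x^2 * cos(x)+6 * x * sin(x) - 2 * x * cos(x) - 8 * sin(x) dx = -4 + (-2 + pi/2)^2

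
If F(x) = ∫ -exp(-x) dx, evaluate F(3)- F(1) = -exp(-1) + exp(-3)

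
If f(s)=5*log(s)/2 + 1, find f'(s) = 5/(2*s)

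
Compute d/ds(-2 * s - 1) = -2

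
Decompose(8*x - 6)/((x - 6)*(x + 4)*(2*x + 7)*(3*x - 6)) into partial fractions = -272/(627*(2*x + 7)) + 19/(90*(x + 4)) - 5/(396*(x - 2)) + 7/(380*(x - 6))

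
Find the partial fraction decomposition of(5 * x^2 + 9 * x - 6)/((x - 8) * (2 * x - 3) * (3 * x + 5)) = -64/(551*(3*x + 5)) - 75/(247*(2*x - 3)) + 386/(377*(x - 8))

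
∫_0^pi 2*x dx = pi^2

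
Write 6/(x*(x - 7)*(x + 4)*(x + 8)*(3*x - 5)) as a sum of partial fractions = -243/(19720*(3*x - 5)) + 1/(2320*(x + 8)) - 3/(1496*(x + 4)) + 1/(3080*(x - 7)) + 3/(560*x)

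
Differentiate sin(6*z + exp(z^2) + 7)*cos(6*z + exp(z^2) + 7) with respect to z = 2*(z*exp(z^2) + 3)*cos(12*z + 2*exp(z^2) + 14)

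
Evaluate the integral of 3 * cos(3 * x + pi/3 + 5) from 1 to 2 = sin(pi/3 + 11) - sin(pi/3 + 8)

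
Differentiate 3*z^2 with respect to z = 6*z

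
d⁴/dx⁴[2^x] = 2^x*log(2)^4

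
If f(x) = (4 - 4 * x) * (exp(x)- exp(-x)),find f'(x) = (-4*x*exp(2*x) - 4*x + 8)*exp(-x)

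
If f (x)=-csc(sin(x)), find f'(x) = cos(x)*cot(sin(x))*csc(sin(x))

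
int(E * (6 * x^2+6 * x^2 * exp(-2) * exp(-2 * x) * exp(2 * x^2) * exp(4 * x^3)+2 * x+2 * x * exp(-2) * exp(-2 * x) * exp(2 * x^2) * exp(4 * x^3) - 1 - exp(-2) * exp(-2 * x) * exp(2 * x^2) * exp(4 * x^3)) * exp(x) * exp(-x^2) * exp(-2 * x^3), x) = 2*sinh(2*x^3 + x^2 - x - 1) + C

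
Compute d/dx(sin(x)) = cos(x)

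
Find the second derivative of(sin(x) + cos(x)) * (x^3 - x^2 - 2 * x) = -x^3*sin(x) - x^3*cos(x) - 5*x^2*sin(x) + 7*x^2*cos(x) + 12*x*sin(x) + 4*x*cos(x) + 2*sin(x) - 6*cos(x)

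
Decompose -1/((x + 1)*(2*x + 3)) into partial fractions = 2/(2*x + 3) - 1/(x + 1)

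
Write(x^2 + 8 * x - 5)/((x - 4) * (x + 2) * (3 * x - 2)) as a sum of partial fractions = -7/(80*(3*x - 2)) - 17/(48*(x + 2)) + 43/(60*(x - 4))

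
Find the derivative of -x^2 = -2*x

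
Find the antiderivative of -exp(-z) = exp(-z) + C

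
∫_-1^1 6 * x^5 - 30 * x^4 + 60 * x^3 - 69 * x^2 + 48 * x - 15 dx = -88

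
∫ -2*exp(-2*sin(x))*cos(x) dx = exp(-2*sin(x)) + C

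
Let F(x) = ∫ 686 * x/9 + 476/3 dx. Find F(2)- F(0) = 4228/9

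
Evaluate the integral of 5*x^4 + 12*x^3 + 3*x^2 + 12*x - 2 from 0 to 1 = 9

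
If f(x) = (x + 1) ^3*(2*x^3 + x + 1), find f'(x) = 12*x^5 + 30*x^4 + 28*x^3 + 18*x^2 + 12*x + 4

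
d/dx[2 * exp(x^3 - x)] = 6*x^2*exp(x^3 - x) - 2*exp(x^3 - x)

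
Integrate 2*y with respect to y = y^2 + C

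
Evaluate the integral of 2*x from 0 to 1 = 1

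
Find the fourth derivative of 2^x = 2^x*log(2)^4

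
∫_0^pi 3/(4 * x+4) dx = 3*log(1 + pi)/4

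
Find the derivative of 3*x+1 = 3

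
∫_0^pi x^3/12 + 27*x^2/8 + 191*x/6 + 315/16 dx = -16/3 + pi^2/16 + 27*pi/16 + (pi^2/4 + 4 + 27*pi/4)^2/3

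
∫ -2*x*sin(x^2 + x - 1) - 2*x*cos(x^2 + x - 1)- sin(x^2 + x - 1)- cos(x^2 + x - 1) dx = sqrt(2)*cos(x^2 + x - 1 + pi/4) + C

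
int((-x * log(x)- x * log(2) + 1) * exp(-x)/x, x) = exp(-x)*log(2*x) + C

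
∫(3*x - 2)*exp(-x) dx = (-3*x - 1)*exp(-x) + C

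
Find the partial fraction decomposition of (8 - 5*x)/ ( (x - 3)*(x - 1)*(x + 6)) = 38/(63*(x + 6)) - 3/(14*(x - 1)) - 7/(18*(x - 3))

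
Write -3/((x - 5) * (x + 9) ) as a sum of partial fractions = 3/(14*(x + 9)) - 3/(14*(x - 5))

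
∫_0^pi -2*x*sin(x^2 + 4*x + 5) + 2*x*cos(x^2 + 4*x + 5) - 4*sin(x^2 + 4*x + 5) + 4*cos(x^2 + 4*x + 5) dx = sqrt(2)*(sin(pi/4 + 5 + pi^2) - sin(pi/4 + 5))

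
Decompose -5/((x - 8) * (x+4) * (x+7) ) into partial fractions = -1/(9*(x + 7)) + 5/(36*(x + 4)) - 1/(36*(x - 8))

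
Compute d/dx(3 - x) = -1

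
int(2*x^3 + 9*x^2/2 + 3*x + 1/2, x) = x^4/2 + 3*x^3/2 + 3*x^2/2 + x/2 + C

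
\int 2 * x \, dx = x^2 + C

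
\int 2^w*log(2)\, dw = 2^w + C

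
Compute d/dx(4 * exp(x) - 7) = 4*exp(x)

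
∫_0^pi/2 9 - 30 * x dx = -3*pi*(-3 + 5*pi/2)/2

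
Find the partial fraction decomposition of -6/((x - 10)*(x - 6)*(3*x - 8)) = -27/(110*(3*x - 8)) + 3/(20*(x - 6)) - 3/(44*(x - 10))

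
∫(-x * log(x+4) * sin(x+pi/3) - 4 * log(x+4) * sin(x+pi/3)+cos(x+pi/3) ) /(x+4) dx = log(x + 4)*cos(x + pi/3) + C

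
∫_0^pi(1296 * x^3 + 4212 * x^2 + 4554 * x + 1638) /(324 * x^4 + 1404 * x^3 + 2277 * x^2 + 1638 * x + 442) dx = -log(442) + log(1 + (-2*(-3*pi - 2)^2 - 15*pi - 13)^2)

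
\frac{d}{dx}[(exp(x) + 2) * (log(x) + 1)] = (x*exp(x)*log(x) + x*exp(x) + exp(x) + 2)/x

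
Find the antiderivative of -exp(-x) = exp(-x) + C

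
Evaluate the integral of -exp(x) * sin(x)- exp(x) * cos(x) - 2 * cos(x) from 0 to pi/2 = -exp(pi/2) - 2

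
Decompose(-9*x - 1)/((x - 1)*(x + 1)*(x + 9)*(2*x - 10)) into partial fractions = -1/(28*(x + 9)) + 1/(24*(x + 1)) + 1/(16*(x - 1)) - 23/(336*(x - 5))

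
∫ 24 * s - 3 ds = 12*s^2 - 3*s + C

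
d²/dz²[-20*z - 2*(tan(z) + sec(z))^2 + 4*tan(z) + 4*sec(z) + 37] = 4*(2*sin(z)/cos(z) - 5*sin(z)/cos(z)^2 - sqrt(2)*cos(z + pi/4) + 4 + 1/cos(z) + sqrt(2)*cos(z + pi/4)/cos(z)^2 - 6/cos(z)^2)/cos(z)^2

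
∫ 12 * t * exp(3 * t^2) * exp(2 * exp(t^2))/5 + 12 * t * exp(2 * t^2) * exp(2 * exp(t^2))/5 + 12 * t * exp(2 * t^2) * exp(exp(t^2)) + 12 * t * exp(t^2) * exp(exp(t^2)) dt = 6*exp(t^2 + exp(t^2)) + 3*exp(2*t^2 + 2*exp(t^2))/5 + C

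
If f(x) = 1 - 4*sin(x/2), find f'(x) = -2*cos(x/2)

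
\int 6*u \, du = 3*u^2 + C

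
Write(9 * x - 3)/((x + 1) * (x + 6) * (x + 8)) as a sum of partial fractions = -75/(14*(x + 8)) + 57/(10*(x + 6)) - 12/(35*(x + 1))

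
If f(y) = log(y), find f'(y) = 1/y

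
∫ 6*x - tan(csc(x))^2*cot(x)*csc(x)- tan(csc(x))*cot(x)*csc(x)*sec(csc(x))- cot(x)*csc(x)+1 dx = 3*x^2 + x + tan(csc(x)) + sec(csc(x)) + C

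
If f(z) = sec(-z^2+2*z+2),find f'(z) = -2*z*tan(-z^2 + 2*z + 2)*sec(-z^2 + 2*z + 2) + 2*tan(-z^2 + 2*z + 2)*sec(-z^2 + 2*z + 2)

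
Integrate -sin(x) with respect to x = cos(x) + C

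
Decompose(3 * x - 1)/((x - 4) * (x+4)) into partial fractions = 13/(8*(x + 4)) + 11/(8*(x - 4))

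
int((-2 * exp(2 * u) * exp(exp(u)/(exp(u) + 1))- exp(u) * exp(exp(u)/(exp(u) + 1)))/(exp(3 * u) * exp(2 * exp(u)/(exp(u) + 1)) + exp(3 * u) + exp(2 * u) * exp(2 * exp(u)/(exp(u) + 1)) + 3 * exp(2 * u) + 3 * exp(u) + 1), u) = acot(exp((u*(exp(u) + 1) + exp(u))/(exp(u) + 1))/(exp(u) + 1)) + C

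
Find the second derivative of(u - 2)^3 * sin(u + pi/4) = -u^3*sin(u + pi/4) + 6*u^2*sin(u + pi/4) + 6*u^2*cos(u + pi/4) - 6*u*sin(u + pi/4) - 24*u*cos(u + pi/4) - 4*sin(u + pi/4) + 24*cos(u + pi/4)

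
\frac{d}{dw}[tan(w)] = cos(w)^(-2)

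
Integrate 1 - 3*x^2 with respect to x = -x^3 + x + C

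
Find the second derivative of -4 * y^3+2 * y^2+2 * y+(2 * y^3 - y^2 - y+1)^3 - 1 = 576*y^7 - 672*y^6 - 252*y^5 + 690*y^4 - 180*y^3 - 144*y^2 + 42*y + 4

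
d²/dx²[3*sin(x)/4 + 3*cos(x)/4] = -3*sin(x)/4 - 3*cos(x)/4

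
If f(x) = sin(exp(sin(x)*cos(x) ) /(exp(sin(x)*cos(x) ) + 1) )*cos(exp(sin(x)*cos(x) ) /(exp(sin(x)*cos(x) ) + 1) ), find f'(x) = (cos(2*(x - exp(sin(2*x)/2)/(exp(sin(2*x)/2) + 1))) + cos(2*(x + exp(sin(2*x)/2)/(exp(sin(2*x)/2) + 1))))*exp(sin(2*x)/2)/(2*(exp(sin(2*x)/2) + 1)^2)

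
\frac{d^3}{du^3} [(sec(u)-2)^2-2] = 4*(1 - 2/cos(u) - 6/cos(u)^2 + 6/cos(u)^3)*sin(u)/cos(u)^2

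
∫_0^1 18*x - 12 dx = -3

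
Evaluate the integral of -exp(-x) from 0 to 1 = -1 + exp(-1)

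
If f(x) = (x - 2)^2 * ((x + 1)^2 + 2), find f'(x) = 4*x^3 - 6*x^2 - 2*x - 4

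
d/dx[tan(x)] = cos(x)^(-2)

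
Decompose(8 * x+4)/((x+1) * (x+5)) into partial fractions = 9/(x + 5) - 1/(x + 1)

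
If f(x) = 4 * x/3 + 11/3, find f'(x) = 4/3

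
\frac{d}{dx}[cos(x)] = -sin(x)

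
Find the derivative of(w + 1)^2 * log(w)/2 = (2*w^2*log(w) + w^2 + 2*w*log(w) + 2*w + 1)/(2*w)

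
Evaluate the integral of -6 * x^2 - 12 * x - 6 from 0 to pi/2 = 2 - 2*(1 + pi/2)^3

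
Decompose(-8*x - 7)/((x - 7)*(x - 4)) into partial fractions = 13/(x - 4) - 21/(x - 7)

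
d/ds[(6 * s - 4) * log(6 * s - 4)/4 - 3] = 3*log(3*s - 2)/2 + 3*log(2)/2 + 3/2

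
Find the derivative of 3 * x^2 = 6*x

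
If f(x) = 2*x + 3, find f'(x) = 2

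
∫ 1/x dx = log(x) + C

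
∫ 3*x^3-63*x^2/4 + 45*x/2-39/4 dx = 3*x^4/4 - 21*x^3/4 + 45*x^2/4 - 39*x/4 + C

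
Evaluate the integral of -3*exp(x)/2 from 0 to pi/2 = 3/2 - 3*exp(pi/2)/2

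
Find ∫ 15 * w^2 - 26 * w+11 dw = 5*w^3 - 13*w^2 + 11*w + C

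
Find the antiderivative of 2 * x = x^2 + C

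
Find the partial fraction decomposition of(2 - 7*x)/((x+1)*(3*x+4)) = -34/(3*x + 4) + 9/(x + 1)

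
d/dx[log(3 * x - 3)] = 1/(x - 1)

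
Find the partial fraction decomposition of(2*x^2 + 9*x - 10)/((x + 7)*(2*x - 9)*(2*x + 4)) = 142/(299*(2*x - 9)) + 5/(46*(x + 7)) + 2/(13*(x + 2))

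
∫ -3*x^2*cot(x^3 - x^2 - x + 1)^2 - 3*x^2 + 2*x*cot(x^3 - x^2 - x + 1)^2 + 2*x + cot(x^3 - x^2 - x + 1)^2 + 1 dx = cot(x^3 - x^2 - x + 1) + C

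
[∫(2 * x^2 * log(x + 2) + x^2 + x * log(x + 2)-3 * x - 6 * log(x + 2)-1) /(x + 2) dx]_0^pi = (-3*pi - 1 + pi^2)*log(2 + pi) + log(2)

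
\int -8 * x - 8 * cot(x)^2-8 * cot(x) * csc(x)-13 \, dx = -4*x^2 - 5*x + 8*cot(x) + 8*csc(x) + C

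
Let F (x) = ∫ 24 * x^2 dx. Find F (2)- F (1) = 56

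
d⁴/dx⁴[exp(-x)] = exp(-x)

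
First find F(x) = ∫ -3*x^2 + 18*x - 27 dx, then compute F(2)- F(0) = -26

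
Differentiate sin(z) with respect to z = cos(z)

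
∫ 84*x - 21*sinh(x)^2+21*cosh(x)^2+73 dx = 42*x^2 + 94*x + C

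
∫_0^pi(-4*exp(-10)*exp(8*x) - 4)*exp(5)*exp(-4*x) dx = -exp(-5 + 4*pi) - exp(5) + exp(5 - 4*pi) + exp(-5)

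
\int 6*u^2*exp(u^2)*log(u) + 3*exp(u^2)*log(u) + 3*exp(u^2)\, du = 3*u*exp(u^2)*log(u) + C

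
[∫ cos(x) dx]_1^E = -sin(1) + sin(E)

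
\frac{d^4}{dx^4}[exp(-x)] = exp(-x)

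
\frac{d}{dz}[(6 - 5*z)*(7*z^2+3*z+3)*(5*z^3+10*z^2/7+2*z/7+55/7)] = -1050*z^5 + 425*z^4 + 1220*z^3/7 - 519*z^2 + 3342*z/7 + 201/7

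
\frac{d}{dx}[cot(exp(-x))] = exp(-x)/sin(exp(-x))^2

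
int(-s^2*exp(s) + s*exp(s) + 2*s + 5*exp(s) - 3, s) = (exp(s) - 1)*(-s^2 + 3*s + 2) + C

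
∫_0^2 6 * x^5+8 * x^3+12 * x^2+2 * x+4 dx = 140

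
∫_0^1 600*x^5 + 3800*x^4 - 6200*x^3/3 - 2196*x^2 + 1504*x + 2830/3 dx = 3920/3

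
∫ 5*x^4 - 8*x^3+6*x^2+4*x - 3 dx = x^5 - 2*x^4 + 2*x^3 + 2*x^2 - 3*x + C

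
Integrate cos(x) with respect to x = sin(x) + C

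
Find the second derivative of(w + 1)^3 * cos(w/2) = -w^3*cos(w/2)/4 - 3*w^2*sin(w/2) - 3*w^2*cos(w/2)/4 - 6*w*sin(w/2) + 21*w*cos(w/2)/4 - 3*sin(w/2) + 23*cos(w/2)/4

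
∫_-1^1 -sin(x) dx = 0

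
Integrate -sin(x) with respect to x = cos(x) + C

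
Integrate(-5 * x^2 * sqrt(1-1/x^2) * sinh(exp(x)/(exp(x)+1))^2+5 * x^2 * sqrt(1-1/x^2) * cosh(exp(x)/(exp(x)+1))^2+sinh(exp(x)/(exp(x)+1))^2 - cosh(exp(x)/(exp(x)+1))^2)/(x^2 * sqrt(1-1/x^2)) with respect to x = 5*x + acsc(x) + C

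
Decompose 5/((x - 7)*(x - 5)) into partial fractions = -5/(2*(x - 5)) + 5/(2*(x - 7))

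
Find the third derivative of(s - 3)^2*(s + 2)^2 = 24*s - 12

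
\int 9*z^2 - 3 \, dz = 3*z^3 - 3*z + C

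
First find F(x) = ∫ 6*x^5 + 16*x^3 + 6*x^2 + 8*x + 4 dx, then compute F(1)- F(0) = 15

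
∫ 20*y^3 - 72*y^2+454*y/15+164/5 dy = 5*y^4 - 24*y^3 + 227*y^2/15 + 164*y/5 + C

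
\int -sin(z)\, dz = cos(z) + C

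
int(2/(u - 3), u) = 2*log(u - 3) + C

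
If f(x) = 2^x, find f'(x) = 2^x*log(2)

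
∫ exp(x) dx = exp(x) + C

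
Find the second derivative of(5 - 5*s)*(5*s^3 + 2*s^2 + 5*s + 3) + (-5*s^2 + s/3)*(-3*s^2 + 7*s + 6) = -120*s^2 - 126*s - 256/3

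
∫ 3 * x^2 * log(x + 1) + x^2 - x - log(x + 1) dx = x*(x^2 - 1)*log(x + 1) + C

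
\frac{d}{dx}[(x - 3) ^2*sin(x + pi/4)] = x^2*cos(x + pi/4) + 2*x*sin(x + pi/4) - 6*x*cos(x + pi/4) - 6*sin(x + pi/4) + 9*cos(x + pi/4)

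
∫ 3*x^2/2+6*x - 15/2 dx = x^3/2 + 3*x^2 - 15*x/2 + C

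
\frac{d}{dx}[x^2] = 2*x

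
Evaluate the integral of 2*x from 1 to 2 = 3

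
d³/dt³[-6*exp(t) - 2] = -6*exp(t)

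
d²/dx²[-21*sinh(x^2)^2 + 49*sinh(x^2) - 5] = 196*x^2*sinh(x^2) - 168*x^2*cosh(2*x^2) - 42*sinh(2*x^2) + 98*cosh(x^2)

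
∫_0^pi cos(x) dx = 0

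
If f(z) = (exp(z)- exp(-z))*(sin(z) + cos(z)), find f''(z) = 2*sqrt(2)*(exp(2*z) + 1)*exp(-z)*cos(z + pi/4)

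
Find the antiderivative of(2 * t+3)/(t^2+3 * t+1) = log(t^2 + 3*t + 1) + C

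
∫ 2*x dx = x^2 + C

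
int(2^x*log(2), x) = 2^x + C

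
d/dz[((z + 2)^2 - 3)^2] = 4*z^3 + 24*z^2 + 36*z + 8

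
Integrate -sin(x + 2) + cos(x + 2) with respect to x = sqrt(2)*sin(x + pi/4 + 2) + C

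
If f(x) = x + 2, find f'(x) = 1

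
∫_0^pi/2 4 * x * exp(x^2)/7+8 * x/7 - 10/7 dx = -5*pi/7 - 2/7 + pi^2/7 + 2*exp(pi^2/4)/7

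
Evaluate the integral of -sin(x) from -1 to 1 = 0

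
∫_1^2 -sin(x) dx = -cos(1) + cos(2)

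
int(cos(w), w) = sin(w) + C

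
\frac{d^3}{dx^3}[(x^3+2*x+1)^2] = 120*x^3 + 96*x + 12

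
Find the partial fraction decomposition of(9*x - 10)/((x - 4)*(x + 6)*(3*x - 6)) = -4/(15*(x + 6)) - 1/(6*(x - 2)) + 13/(30*(x - 4))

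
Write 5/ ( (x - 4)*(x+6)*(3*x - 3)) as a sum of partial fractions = 1/(42*(x + 6)) - 5/(63*(x - 1)) + 1/(18*(x - 4))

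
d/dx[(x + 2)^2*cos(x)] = -x^2*sin(x) - 4*x*sin(x) + 2*x*cos(x) - 4*sin(x) + 4*cos(x)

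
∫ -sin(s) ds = cos(s) + C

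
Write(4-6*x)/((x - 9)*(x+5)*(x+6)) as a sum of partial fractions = 8/(3*(x + 6)) - 17/(7*(x + 5)) - 5/(21*(x - 9))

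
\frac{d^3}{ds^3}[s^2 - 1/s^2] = 24/s^5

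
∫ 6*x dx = 3*x^2 + C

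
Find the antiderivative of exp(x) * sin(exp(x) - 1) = -cos(exp(x) - 1) + C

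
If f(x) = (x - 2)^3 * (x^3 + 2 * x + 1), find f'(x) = 6*x^5 - 30*x^4 + 56*x^3 - 57*x^2 + 36*x - 4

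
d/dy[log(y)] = 1/y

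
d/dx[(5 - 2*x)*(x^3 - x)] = -8*x^3 + 15*x^2 + 4*x - 5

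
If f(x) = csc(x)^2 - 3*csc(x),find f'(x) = (3 - 2/sin(x))*cos(x)/sin(x)^2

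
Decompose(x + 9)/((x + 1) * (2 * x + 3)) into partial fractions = -15/(2*x + 3) + 8/(x + 1)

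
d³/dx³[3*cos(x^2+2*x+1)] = 24*x^3*sin(x^2 + 2*x + 1) + 72*x^2*sin(x^2 + 2*x + 1) + 72*x*sin(x^2 + 2*x + 1) - 36*x*cos(x^2 + 2*x + 1) + 24*sin(x^2 + 2*x + 1) - 36*cos(x^2 + 2*x + 1)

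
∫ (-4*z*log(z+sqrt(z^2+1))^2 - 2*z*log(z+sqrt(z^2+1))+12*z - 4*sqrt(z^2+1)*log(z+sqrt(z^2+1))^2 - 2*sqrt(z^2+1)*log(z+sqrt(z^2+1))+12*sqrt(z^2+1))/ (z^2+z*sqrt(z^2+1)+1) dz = (-4*log(z + sqrt(z^2 + 1))^2 - 3*log(z + sqrt(z^2 + 1)) + 36)*log(z + sqrt(z^2 + 1))/3 + C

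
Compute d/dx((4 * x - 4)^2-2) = 32*x - 32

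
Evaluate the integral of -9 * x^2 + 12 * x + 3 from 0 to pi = -3*pi*(-2 + (-1 + pi)^2)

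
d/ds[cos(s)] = -sin(s)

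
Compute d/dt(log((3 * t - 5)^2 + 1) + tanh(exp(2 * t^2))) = (36*t^3*exp(2*t^2)/cosh(exp(2*t^2))^2 - 120*t^2*exp(2*t^2)/cosh(exp(2*t^2))^2 + 104*t*exp(2*t^2)/cosh(exp(2*t^2))^2 + 18*t - 30)/(9*t^2 - 30*t + 26)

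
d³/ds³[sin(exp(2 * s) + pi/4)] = 8*(-exp(4*s)*cos(exp(2*s) + pi/4) - 3*exp(2*s)*sin(exp(2*s) + pi/4) + cos(exp(2*s) + pi/4))*exp(2*s)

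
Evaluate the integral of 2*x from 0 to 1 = 1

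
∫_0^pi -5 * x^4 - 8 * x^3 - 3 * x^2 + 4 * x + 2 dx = (-pi + pi^3)*(-pi^2 - 2*pi - 2)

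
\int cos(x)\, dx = sin(x) + C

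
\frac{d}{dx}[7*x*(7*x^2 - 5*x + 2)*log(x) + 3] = 147*x^2*log(x) + 49*x^2 - 70*x*log(x) - 35*x + 14*log(x) + 14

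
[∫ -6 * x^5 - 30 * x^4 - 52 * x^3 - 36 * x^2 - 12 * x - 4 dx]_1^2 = -550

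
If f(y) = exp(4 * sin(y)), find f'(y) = 4*exp(4*sin(y))*cos(y)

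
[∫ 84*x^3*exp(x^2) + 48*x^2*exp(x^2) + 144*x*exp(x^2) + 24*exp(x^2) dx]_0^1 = -30 + 96*E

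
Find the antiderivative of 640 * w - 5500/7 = 320*w^2 - 5500*w/7 + C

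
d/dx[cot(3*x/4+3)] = -3/(4*sin(3*x/4 + 3)^2)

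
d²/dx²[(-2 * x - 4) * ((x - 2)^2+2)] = 8 - 12*x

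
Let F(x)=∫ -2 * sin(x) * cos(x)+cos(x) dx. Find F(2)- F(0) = (1 - sin(2))*sin(2)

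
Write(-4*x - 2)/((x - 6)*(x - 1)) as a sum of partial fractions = 6/(5*(x - 1)) - 26/(5*(x - 6))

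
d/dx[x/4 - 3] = 1/4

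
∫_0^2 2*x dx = 4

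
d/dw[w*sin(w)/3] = w*cos(w)/3 + sin(w)/3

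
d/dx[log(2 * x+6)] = 1/(x + 3)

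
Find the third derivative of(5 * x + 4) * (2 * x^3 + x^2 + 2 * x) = 240*x + 78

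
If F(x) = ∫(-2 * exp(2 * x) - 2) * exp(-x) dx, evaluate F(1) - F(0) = -2*E + 2*exp(-1)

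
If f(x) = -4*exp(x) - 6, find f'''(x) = -4*exp(x)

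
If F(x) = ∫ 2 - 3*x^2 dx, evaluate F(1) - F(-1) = 2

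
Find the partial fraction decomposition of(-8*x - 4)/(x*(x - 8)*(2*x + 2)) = 2/(9*(x + 1)) - 17/(36*(x - 8)) + 1/(4*x)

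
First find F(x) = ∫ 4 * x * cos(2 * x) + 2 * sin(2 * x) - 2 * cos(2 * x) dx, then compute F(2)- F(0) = 3*sin(4)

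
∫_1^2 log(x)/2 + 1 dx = 1/2 + log(2)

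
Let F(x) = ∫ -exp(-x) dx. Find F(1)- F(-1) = -E + exp(-1)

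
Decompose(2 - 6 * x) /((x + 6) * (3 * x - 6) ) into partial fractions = -19/(12*(x + 6)) - 5/(12*(x - 2))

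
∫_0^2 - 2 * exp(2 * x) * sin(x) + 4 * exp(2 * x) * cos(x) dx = 2*exp(4)*cos(2) - 2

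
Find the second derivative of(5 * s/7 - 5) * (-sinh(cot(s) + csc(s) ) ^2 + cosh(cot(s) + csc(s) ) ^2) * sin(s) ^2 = 10*s*cos(2*s)/7 + 10*sin(2*s)/7 - 10*cos(2*s)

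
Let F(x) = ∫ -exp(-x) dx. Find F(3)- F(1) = -exp(-1) + exp(-3)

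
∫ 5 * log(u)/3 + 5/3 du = 5*u*log(u)/3 + C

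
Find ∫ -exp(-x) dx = exp(-x) + C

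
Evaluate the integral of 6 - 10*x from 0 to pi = (-1 + 5*pi)*(1 - pi) + 1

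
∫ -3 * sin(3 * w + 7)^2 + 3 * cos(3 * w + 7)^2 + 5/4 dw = 5*w/4 + sin(6*w + 14)/2 + C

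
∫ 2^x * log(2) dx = 2^x + C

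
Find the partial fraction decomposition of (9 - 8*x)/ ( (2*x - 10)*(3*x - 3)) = -1/(24*(x - 1)) - 31/(24*(x - 5))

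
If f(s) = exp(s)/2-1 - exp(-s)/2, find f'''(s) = (exp(2*s) + 1)*exp(-s)/2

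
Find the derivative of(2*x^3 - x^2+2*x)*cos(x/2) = -x^3*sin(x/2) + x^2*sin(x/2)/2 + 6*x^2*cos(x/2) - x*sin(x/2) - 2*x*cos(x/2) + 2*cos(x/2)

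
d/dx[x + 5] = 1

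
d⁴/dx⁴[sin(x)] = sin(x)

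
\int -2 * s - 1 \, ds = -s^2 - s + C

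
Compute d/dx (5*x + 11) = 5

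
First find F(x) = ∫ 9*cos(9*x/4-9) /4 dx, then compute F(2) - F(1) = sin(27/4) - sin(9/2)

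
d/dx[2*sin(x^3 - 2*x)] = 2*(3*x^2 - 2)*cos(x*(x^2 - 2))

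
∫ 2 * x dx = x^2 + C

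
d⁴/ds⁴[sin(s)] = sin(s)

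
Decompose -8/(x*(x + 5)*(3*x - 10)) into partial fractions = -36/(125*(3*x - 10)) - 8/(125*(x + 5)) + 4/(25*x)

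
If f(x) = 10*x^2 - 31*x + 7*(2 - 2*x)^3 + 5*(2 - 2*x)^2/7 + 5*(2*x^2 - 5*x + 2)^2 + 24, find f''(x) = 240*x^2 - 936*x + 4842/7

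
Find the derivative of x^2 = 2*x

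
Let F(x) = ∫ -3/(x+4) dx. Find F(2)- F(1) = -3*log(6) + 3*log(5)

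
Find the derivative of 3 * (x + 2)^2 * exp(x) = 3*x^2*exp(x) + 18*x*exp(x) + 24*exp(x)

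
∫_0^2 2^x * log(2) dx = 3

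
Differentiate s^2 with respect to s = 2*s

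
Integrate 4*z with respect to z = 2*z^2 + C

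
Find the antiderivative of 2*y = y^2 + C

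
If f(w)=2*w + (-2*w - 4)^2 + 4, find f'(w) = 8*w + 18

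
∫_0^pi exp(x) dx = -1 + exp(pi)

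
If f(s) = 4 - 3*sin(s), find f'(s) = -3*cos(s)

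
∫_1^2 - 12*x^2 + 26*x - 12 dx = -1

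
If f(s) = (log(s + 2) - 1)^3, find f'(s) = (3*log(s + 2)^2 - 6*log(s + 2) + 3)/(s + 2)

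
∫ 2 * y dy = y^2 + C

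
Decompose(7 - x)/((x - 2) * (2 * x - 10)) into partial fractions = -5/(6*(x - 2)) + 1/(3*(x - 5))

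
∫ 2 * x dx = x^2 + C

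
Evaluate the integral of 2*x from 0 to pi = pi^2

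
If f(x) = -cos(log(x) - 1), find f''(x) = sqrt(2)*cos(log(x) - 1 + pi/4)/x^2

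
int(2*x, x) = x^2 + C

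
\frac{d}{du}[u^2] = 2*u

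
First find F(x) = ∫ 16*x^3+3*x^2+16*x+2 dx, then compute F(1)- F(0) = 15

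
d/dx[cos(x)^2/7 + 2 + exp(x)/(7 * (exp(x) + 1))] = (-exp(2*x)*sin(2*x) - 2*exp(x)*sin(2*x) + exp(x) - sin(2*x))/(7*exp(2*x) + 14*exp(x) + 7)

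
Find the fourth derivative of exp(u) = exp(u)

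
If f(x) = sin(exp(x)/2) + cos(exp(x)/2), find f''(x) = sqrt(2)*(-exp(x)*sin((2*exp(x) + pi)/4) + 2*cos((2*exp(x) + pi)/4))*exp(x)/4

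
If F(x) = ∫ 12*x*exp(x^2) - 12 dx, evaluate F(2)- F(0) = -30 + 6*exp(4)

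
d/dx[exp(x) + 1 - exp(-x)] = (exp(2*x) + 1)*exp(-x)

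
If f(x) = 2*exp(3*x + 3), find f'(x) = 6*exp(3*x + 3)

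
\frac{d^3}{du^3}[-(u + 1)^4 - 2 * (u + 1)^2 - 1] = -24*u - 24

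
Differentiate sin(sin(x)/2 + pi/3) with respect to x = cos(x)*cos(sin(x)/2 + pi/3)/2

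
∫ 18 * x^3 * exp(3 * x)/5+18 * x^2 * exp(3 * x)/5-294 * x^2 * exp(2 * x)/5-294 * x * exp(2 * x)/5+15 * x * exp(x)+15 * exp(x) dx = 3*(2*x*exp(x) + 1)*(x^2*exp(2*x) - 25*x*exp(x) + 25)/5 + C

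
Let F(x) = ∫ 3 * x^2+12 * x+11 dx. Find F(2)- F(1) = 36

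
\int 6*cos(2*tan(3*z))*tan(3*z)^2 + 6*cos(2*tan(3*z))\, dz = sin(2*tan(3*z)) + C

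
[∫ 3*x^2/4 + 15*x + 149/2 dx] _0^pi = -250 - pi/2 + 2*(pi/2 + 5)^3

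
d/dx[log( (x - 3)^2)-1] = 2/(x - 3)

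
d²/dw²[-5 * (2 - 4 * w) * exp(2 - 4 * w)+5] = (320*w - 320)*exp(2 - 4*w)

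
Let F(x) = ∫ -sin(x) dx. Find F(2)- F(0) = -1 + cos(2)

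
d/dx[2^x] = 2^x*log(2)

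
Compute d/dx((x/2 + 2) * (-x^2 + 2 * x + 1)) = -3*x^2/2 - 2*x + 9/2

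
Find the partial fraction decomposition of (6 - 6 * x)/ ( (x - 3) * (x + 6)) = -14/(3*(x + 6)) - 4/(3*(x - 3))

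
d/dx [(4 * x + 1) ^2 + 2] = 32*x + 8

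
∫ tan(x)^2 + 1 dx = tan(x) + C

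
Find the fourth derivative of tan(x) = 24*tan(x)^5 + 40*tan(x)^3 + 16*tan(x)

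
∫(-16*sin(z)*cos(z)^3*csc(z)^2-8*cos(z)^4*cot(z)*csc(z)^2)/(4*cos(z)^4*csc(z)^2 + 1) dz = log(4*cos(z)^4*csc(z)^2 + 1) + C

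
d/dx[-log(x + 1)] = -1/(x + 1)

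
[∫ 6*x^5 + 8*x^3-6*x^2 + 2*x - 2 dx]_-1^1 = -8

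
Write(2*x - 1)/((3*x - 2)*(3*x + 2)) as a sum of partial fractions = 7/(12*(3*x + 2)) + 1/(12*(3*x - 2))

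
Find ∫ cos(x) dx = sin(x) + C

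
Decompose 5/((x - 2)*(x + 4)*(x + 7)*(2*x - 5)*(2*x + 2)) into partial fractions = 40/(1729*(2*x - 5)) + 5/(6156*(x + 7)) - 5/(1404*(x + 4)) + 5/(756*(x + 1)) - 5/(324*(x - 2))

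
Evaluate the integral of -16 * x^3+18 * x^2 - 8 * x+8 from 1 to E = (3 - 2*E)*(-1 + 2*E + 2*exp(3)) - 3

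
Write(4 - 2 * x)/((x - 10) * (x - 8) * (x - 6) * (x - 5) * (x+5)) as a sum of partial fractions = 7/(10725*(x + 5)) + 1/(25*(x - 5)) - 1/(11*(x - 6)) + 1/(13*(x - 8)) - 2/(75*(x - 10))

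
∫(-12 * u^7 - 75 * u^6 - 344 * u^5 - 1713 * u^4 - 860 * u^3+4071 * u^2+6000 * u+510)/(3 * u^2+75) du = -(u^3 + 9*u^2 + 21*u + 21)*(2*u^3 - 3*u^2 - 4*u + 3)/3 + acot(u/5) + C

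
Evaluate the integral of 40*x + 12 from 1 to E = -32 + 12*E + 20*exp(2)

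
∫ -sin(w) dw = cos(w) + C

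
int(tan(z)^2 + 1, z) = tan(z) + C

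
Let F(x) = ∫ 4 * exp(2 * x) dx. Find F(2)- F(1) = -2*exp(2) + 2*exp(4)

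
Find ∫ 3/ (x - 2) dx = 3*log(x - 2) + C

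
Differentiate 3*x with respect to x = 3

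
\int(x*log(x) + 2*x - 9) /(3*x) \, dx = (x - 9)*(log(x) + 1)/3 + C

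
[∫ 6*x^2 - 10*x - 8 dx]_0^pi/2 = (-2 + (-2 + pi/2)^2)*(3 + pi) - 6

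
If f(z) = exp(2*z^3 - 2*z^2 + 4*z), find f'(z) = 6*z^2*exp(2*z^3 - 2*z^2 + 4*z) - 4*z*exp(2*z^3 - 2*z^2 + 4*z) + 4*exp(2*z^3 - 2*z^2 + 4*z)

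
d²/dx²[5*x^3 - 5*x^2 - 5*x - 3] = 30*x - 10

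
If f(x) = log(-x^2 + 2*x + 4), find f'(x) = (2*x - 2)/(x^2 - 2*x - 4)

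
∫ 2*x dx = x^2 + C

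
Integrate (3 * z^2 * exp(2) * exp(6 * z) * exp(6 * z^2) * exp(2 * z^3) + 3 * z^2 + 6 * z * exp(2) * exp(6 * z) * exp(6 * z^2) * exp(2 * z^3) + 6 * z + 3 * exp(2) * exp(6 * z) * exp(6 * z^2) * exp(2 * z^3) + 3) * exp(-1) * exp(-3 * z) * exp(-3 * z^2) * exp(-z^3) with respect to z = 2*sinh((z + 1)^3) + C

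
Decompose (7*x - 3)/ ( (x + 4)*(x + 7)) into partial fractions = 52/(3*(x + 7)) - 31/(3*(x + 4))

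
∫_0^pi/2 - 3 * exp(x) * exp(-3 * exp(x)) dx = -exp(-3) + exp(-3*exp(pi/2))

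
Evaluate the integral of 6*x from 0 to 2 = 12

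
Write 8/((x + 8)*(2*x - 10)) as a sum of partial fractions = -4/(13*(x + 8)) + 4/(13*(x - 5))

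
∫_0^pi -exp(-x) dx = -1 + exp(-pi)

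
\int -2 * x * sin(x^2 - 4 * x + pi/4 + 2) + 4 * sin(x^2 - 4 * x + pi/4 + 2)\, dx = cos((x - 2)^2 - 2 + pi/4) + C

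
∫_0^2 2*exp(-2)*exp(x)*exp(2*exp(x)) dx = -1 + exp(-2 + 2*exp(2))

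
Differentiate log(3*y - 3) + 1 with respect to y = 1/(y - 1)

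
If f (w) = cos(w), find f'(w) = -sin(w)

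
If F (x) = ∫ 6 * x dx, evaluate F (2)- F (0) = 12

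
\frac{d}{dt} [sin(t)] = cos(t)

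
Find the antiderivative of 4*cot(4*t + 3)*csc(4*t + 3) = -csc(4*t + 3) + C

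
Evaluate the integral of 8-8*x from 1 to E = -4*(-1 + E)^2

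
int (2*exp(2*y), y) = exp(2*y) + C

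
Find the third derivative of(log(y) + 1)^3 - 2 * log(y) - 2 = (6*log(y)^2 - 6*log(y) - 10)/y^3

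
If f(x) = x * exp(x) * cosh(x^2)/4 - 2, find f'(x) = (2*x^2*sinh(x^2) + x*cosh(x^2) + cosh(x^2))*exp(x)/4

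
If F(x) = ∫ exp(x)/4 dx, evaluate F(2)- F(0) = -1/4 + exp(2)/4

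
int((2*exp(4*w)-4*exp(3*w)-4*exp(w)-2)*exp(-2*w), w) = (-exp(2*w) + 2*exp(w) + 1)^2*exp(-2*w) + C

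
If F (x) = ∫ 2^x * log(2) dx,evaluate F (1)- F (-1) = 3/2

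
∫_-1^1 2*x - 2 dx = -4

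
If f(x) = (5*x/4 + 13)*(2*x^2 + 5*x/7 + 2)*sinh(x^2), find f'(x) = 5*x^4*cosh(x^2) + 753*x^3*cosh(x^2)/14 + 15*x^2*sinh(x^2)/2 + 165*x^2*cosh(x^2)/7 + 753*x*sinh(x^2)/14 + 52*x*cosh(x^2) + 165*sinh(x^2)/14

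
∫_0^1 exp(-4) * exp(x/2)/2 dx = -exp(-4) + exp(-7/2)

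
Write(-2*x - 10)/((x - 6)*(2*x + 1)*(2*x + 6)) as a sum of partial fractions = 18/(65*(2*x + 1)) - 2/(45*(x + 3)) - 11/(117*(x - 6))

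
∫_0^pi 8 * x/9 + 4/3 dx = -1 + (1 + 2*pi/3)^2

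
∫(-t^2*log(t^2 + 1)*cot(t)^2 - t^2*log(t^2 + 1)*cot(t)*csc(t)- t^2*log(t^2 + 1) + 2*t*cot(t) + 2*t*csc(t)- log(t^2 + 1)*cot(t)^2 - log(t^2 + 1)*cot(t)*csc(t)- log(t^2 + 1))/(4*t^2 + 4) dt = (cot(t) + csc(t))*log(t^2 + 1)/4 + C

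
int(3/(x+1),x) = 3*log(x + 1) + C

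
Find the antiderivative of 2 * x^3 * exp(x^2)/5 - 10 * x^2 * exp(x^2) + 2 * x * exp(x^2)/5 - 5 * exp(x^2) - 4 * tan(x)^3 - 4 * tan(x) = x*(x - 25)*exp(x^2)/5 - 2*tan(x)^2 + C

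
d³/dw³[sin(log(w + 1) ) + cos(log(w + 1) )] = 2*(sin(log(w + 1)) + 2*cos(log(w + 1)))/(w^3 + 3*w^2 + 3*w + 1)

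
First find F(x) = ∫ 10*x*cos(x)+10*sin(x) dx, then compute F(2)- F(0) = 20*sin(2)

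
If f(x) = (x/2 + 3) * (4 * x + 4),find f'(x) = 4*x + 14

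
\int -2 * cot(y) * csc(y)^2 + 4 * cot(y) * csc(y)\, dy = (csc(y) - 2)^2 + C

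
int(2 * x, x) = x^2 + C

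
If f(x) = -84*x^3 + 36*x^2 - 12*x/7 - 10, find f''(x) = 72 - 504*x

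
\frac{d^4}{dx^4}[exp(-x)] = exp(-x)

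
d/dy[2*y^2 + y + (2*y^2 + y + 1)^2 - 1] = 16*y^3 + 12*y^2 + 14*y + 3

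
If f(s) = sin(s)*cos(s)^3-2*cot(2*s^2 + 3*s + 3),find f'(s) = 8*s/sin(2*s^2 + 3*s + 3)^2 + 4*sin(s)^4 - 5*sin(s)^2 + 1 + 6/sin(2*s^2 + 3*s + 3)^2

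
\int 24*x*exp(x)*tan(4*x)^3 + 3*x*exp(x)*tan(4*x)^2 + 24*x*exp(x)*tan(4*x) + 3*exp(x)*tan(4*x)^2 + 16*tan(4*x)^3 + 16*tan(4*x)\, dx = (3*x*exp(x) + 2)*tan(4*x)^2 + C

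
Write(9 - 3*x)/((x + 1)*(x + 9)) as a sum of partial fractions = -9/(2*(x + 9)) + 3/(2*(x + 1))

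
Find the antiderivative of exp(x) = exp(x) + C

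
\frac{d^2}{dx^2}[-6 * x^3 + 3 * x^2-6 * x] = 6 - 36*x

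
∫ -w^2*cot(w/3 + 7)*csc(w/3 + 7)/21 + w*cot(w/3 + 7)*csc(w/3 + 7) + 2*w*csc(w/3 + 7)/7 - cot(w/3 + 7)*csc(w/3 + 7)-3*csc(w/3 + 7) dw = (w^2/7 - 3*w + 3)*csc(w/3 + 7) + C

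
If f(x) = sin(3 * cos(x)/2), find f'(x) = -3*sin(x)*cos(3*cos(x)/2)/2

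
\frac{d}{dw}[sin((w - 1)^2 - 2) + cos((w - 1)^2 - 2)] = 2*w*sin(-w^2 + 2*w + 1) + 2*w*cos(-w^2 + 2*w + 1) - 2*sin(-w^2 + 2*w + 1) - 2*cos(-w^2 + 2*w + 1)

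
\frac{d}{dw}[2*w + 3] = 2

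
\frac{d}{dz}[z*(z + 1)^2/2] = 3*z^2/2 + 2*z + 1/2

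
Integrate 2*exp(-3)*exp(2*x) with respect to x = exp(2*x - 3) + C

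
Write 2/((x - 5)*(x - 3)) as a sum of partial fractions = -1/(x - 3) + 1/(x - 5)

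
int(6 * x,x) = 3*x^2 + C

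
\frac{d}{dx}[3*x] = 3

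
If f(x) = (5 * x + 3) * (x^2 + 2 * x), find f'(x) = 15*x^2 + 26*x + 6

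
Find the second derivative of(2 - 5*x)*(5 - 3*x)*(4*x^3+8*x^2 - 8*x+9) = 1200*x^3 - 48*x^2 - 1968*x + 926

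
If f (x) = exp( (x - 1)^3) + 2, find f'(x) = 3*x^2*exp(x^3 - 3*x^2 + 3*x - 1) - 6*x*exp(x^3 - 3*x^2 + 3*x - 1) + 3*exp(x^3 - 3*x^2 + 3*x - 1)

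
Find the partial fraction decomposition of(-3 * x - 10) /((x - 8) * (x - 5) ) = 25/(3*(x - 5)) - 34/(3*(x - 8))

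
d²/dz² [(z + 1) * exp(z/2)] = z*exp(z/2)/4 + 5*exp(z/2)/4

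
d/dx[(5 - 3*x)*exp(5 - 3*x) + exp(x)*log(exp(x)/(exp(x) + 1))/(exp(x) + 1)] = (9*x*exp(2*x) + 18*x*exp(x) + 9*x + (x - log(exp(x) + 1))*exp(4*x - 5) - 18*exp(2*x) - 36*exp(x) + exp(4*x - 5) - 18)/(exp(-5)*exp(5*x) + 2*exp(-5)*exp(4*x) + exp(-5)*exp(3*x))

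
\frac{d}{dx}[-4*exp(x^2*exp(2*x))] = -8*x^2*exp(x^2*exp(2*x) + 2*x) - 8*x*exp(x^2*exp(2*x) + 2*x)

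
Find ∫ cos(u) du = sin(u) + C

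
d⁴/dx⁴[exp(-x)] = exp(-x)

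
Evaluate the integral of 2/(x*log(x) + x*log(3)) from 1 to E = -2*log(log(3)) + 2*log(log(3*E))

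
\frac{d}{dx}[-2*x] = -2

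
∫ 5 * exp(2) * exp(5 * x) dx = exp(5*x + 2) + C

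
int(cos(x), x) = sin(x) + C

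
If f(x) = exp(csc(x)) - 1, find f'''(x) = (1 + 3/sin(x) - 6/sin(x)^2 - 6/sin(x)^3 - cos(x)^2/sin(x)^4)*exp(1/sin(x))*cos(x)/sin(x)^2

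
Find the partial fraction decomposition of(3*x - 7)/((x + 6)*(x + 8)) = 31/(2*(x + 8)) - 25/(2*(x + 6))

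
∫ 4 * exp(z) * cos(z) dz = 2*sqrt(2)*exp(z)*sin(z + pi/4) + C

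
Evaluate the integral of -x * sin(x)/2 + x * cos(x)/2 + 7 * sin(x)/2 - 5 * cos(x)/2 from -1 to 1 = -6*sin(1) + cos(1)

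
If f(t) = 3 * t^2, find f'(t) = 6*t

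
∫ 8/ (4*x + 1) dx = 2*log(-4*x - 1) + C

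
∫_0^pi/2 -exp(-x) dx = -1 + exp(-pi/2)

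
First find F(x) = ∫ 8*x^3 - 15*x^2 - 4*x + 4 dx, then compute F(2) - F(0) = -8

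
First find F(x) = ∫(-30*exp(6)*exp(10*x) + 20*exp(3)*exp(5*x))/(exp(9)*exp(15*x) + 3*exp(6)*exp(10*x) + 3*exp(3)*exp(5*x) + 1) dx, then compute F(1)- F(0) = -5*exp(16)/(1 + exp(8))^2 - 4*exp(3)/(1 + exp(3)) + 4*exp(8)/(1 + exp(8)) + 5*exp(6)/(1 + exp(3))^2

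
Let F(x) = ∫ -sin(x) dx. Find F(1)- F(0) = -1 + cos(1)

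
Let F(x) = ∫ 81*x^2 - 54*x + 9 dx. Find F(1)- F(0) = 9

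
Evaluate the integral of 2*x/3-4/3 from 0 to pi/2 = -4/3 + (-2 + pi/2)^2/3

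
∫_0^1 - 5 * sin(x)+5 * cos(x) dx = -5 + 5*cos(1) + 5*sin(1)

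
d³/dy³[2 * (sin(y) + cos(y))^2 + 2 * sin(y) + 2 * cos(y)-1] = -16*cos(2*y) - 2*sqrt(2)*cos(y + pi/4)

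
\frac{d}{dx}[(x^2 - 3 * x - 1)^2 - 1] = 4*x^3 - 18*x^2 + 14*x + 6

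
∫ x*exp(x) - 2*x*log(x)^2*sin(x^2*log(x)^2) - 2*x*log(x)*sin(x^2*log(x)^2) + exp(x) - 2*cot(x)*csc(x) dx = x*exp(x) + cos(x^2*log(x)^2) + 2*csc(x) + C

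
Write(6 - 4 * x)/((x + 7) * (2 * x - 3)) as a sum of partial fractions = -2/(x + 7)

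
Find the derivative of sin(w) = cos(w)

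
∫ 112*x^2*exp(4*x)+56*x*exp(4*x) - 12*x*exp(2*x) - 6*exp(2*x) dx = 2*x*(14*x*exp(2*x) - 3)*exp(2*x) + C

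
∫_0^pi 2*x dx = pi^2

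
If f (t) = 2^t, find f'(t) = 2^t*log(2)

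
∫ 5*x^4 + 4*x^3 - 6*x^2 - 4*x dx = x^5 + x^4 - 2*x^3 - 2*x^2 + C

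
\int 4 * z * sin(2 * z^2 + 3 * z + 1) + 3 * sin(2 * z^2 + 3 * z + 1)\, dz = -cos(2*z^2 + 3*z + 1) + C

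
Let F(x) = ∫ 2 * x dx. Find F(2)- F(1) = 3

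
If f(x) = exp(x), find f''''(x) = exp(x)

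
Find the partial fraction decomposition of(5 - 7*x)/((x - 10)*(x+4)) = -33/(14*(x + 4)) - 65/(14*(x - 10))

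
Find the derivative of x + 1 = 1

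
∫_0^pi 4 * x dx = 2*pi^2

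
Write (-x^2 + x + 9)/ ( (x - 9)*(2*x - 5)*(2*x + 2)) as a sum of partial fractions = -3/(26*(2*x - 5)) + 1/(20*(x + 1)) - 63/(260*(x - 9))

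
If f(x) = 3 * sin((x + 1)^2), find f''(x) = -12*x^2*sin(x^2 + 2*x + 1) - 24*x*sin(x^2 + 2*x + 1) - 12*sin(x^2 + 2*x + 1) + 6*cos(x^2 + 2*x + 1)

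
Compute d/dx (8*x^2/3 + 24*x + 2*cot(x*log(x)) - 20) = 16*x/3 - 2*log(x)/sin(x*log(x))^2 + 24 - 2/sin(x*log(x))^2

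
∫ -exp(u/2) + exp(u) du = (exp(u/2) - 1)^2 + C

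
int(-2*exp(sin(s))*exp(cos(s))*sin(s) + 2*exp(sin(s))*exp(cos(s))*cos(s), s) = 2*exp(sqrt(2)*sin(s + pi/4)) + C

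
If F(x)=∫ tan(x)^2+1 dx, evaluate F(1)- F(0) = tan(1)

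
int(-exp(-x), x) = exp(-x) + C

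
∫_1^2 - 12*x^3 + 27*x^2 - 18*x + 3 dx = -6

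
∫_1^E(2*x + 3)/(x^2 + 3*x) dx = -log(4) + log(exp(2) + 3*E)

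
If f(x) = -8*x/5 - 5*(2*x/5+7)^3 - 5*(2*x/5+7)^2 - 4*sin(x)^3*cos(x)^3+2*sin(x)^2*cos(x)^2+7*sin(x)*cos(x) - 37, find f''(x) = -48*x/25 - 15*(1 - cos(2*x))^2*sin(2*x) + 8*(1 - cos(2*x))^2 - 3*(cos(2*x) + 1)^2*sin(2*x) + 10*sin(2*x) - 12*sin(4*x) + 16*cos(2*x) - 236/5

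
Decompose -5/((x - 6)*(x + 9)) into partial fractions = 1/(3*(x + 9)) - 1/(3*(x - 6))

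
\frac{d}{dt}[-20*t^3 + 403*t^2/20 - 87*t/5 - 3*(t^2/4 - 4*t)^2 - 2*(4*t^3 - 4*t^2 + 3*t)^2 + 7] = -192*t^5 + 320*t^4 - 1283*t^3/4 + 102*t^2 - 917*t/10 - 87/5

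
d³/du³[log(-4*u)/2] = u^(-3)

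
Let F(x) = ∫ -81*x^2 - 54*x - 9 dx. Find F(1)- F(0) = -63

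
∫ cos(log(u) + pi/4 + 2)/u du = sin(log(u) + pi/4 + 2) + C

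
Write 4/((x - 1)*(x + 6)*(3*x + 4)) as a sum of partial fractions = -18/(49*(3*x + 4)) + 2/(49*(x + 6)) + 4/(49*(x - 1))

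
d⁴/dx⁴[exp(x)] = exp(x)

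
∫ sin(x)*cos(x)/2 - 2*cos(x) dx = (sin(x) - 4)^2/4 + C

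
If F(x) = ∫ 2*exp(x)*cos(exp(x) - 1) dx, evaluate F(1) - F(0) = -2*sin(1 - E)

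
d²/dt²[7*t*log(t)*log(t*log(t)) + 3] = (7*log(t)^2 + 7*log(t)*log(t*log(t)) + 21*log(t) + 7)/(t*log(t))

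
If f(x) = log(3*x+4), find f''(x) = -9/(9*x^2 + 24*x + 16)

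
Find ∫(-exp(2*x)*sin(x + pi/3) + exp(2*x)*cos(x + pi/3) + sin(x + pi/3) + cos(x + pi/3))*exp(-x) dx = 2*cos(x + pi/3)*sinh(x) + C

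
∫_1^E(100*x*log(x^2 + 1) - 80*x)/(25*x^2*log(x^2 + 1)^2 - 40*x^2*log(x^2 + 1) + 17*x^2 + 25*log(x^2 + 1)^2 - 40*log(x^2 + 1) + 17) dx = -log((-4 + 5*log(2))^2 + 1) + log(1 + (-4 + 5*log(1 + exp(2)))^2)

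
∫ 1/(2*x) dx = log(4*x)/2 + C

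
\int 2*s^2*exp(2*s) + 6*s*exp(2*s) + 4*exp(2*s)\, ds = (s + 1)^2*exp(2*s) + C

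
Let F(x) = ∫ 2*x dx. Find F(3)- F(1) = 8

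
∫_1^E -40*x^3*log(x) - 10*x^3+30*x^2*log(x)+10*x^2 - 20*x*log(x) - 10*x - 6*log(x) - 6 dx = -2*E*(-5*exp(2) + 3 + 5*E + 5*exp(3))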